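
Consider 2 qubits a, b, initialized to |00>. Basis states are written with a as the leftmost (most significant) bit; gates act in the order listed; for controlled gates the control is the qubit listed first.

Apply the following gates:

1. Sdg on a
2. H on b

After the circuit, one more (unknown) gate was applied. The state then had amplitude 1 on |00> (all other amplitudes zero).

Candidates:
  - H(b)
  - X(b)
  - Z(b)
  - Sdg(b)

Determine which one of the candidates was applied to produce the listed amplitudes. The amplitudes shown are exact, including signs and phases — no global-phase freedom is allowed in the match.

It was H(b) that produced the state shown.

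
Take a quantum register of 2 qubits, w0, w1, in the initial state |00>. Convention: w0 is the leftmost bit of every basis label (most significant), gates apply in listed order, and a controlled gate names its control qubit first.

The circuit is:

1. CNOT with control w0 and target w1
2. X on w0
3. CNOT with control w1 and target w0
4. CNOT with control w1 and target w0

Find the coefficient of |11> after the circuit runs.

|11> carries amplitude 0 in the final state. Key observation: gates 3-4 undo each other exactly, leaving only the rest of the circuit to track.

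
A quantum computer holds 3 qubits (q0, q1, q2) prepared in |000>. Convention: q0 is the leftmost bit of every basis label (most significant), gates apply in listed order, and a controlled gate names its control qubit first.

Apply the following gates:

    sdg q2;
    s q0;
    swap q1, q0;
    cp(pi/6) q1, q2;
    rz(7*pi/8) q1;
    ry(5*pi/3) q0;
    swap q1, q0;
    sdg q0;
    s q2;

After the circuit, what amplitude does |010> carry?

The final state's coefficient on |010> equals -exp(9*I*pi/16)/2.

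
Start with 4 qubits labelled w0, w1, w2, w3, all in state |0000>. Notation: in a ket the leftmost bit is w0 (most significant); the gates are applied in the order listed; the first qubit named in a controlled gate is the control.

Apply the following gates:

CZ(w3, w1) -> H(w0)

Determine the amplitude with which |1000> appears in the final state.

The final state's coefficient on |1000> equals sqrt(2)/2.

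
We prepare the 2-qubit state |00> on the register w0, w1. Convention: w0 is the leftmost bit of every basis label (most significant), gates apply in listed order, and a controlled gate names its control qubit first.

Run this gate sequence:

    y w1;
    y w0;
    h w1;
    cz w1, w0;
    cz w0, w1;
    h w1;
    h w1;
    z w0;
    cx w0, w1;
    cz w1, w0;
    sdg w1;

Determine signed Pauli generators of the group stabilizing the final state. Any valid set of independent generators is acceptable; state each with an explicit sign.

The final state is stabilized by the group generated by -IY, -ZI; other independent generating sets are equally valid.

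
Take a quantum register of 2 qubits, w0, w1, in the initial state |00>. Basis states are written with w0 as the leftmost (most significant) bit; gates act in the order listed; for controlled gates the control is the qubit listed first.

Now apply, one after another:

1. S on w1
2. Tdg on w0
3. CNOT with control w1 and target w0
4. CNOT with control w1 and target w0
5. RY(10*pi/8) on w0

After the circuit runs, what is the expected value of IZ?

In the final state, IZ has expectation 1. Key observation: gates 3-4 undo each other exactly, leaving only the rest of the circuit to track.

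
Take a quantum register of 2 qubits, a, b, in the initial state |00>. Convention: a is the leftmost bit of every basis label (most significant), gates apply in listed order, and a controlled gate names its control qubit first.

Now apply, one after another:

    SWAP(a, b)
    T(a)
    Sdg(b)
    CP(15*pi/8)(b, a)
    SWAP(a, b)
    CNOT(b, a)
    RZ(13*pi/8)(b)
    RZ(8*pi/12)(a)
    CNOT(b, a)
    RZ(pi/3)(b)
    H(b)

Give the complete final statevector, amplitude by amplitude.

The final amplitudes are sqrt(2)*exp(11*I*pi/16)/2 on |00>, sqrt(2)*exp(11*I*pi/16)/2 on |01>, 0 on |10>, 0 on |11>.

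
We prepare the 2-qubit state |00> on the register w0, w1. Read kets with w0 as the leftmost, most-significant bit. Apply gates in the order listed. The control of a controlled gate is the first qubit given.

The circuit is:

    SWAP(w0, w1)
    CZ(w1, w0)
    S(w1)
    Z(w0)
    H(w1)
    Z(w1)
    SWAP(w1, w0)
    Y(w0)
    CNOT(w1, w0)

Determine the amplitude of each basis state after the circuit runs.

After the circuit, the state carries amplitude sqrt(2)*I/2 on |00>, 0 on |01>, sqrt(2)*I/2 on |10>, 0 on |11>.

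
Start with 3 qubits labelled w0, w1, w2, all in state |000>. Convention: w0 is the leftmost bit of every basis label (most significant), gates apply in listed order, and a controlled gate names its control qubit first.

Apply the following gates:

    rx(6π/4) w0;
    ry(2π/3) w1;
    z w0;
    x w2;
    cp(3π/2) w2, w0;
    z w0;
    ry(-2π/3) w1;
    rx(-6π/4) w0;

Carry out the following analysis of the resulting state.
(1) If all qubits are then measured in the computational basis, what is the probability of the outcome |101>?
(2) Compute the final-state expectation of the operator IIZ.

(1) The probability of measuring |101> is 1/2.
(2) In the final state, IIZ has expectation -1.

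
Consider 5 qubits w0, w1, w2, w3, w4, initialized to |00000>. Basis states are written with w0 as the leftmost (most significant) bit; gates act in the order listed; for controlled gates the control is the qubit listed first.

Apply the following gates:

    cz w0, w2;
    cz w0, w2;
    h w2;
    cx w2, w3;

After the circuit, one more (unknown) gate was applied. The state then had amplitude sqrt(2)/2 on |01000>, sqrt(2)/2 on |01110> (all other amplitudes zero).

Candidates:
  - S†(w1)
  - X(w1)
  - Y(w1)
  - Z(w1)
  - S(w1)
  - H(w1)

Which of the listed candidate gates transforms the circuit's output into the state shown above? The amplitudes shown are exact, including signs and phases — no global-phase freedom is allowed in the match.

The applied gate was X(w1). Key observation: gates 1-2 undo each other exactly, leaving only the rest of the circuit to track.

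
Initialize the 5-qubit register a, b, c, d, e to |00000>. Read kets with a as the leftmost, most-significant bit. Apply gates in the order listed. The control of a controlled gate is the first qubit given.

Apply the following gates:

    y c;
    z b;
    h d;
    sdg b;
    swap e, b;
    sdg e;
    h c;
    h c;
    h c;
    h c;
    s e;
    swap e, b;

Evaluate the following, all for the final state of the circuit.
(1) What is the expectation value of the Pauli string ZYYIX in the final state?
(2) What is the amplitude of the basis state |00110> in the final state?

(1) In the final state, ZYYIX has expectation 0. Key observation: the block from step 5 through step 12 cancels to the identity and can be dropped.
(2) The amplitude on |00110> is sqrt(2)*I/2.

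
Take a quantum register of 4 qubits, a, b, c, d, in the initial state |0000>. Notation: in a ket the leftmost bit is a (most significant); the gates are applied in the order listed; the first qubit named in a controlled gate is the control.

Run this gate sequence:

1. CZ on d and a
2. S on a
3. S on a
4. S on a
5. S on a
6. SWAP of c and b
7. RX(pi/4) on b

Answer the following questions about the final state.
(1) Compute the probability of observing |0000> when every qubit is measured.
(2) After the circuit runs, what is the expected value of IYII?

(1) Outcome |0000> occurs with probability sqrt(2)/4 + 1/2.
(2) The expectation value of IYII is -sqrt(2)/2.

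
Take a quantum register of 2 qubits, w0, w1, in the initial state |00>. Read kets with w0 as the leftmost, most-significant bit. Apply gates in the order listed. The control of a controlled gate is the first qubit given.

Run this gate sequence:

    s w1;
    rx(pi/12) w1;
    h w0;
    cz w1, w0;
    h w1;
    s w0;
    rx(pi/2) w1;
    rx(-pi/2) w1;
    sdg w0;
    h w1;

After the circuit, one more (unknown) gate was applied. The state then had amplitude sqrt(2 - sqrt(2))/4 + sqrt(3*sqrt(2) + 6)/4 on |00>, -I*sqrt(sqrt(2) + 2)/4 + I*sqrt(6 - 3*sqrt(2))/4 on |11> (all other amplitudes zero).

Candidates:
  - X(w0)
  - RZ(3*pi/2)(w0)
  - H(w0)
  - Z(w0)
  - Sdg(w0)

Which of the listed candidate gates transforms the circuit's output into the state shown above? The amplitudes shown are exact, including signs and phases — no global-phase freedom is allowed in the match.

The unique candidate consistent with the amplitudes is H(w0). Key observation: steps 5-10 multiply out to the identity, so the circuit reduces to the remaining gates.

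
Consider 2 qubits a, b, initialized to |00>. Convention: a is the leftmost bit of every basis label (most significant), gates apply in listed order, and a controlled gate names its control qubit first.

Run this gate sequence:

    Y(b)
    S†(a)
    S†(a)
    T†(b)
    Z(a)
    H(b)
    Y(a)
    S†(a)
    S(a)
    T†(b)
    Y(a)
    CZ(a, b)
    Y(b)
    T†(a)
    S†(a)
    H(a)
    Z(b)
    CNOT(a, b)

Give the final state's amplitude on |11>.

The amplitude on |11> is I/2.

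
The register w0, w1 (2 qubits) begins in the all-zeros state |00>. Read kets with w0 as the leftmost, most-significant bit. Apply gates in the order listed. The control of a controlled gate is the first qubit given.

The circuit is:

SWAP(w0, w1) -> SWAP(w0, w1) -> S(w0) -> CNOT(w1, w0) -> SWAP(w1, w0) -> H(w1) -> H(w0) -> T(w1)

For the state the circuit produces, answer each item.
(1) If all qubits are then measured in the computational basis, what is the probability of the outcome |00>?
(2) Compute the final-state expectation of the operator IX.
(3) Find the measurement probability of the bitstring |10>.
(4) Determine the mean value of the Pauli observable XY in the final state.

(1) A full measurement returns |00> with probability 1/4.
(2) In the final state, IX has expectation sqrt(2)/2.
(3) A full measurement returns |10> with probability 1/4.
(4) The observable XY averages to sqrt(2)/2.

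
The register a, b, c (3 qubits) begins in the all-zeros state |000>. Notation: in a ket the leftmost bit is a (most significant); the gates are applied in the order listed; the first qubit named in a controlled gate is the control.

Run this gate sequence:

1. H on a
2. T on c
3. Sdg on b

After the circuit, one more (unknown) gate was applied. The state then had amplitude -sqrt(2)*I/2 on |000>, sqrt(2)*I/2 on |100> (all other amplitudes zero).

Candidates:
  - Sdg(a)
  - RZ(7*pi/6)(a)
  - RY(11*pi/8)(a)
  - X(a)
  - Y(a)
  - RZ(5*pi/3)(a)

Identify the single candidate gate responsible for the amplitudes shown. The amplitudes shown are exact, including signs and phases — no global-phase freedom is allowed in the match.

It was Y(a) that produced the state shown.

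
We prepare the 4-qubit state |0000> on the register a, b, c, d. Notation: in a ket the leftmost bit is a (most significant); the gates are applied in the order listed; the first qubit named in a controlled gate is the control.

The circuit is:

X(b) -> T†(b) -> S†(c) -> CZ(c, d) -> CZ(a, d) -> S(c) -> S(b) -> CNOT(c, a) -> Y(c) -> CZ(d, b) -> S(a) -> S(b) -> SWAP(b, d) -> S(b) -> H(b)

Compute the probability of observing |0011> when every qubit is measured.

Outcome |0011> occurs with probability 1/2.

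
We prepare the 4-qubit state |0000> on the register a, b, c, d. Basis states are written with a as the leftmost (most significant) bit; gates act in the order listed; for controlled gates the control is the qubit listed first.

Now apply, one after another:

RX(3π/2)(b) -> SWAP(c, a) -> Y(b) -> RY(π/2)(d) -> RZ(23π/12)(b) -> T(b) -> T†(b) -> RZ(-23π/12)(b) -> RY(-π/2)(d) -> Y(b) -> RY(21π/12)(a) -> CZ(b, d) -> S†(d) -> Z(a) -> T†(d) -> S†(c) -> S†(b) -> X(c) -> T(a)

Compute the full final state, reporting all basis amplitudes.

After the circuit, the state carries amplitude sqrt(2*sqrt(2) + 4)/4 on |0010>, sqrt(2*sqrt(2) + 4)/4 on |0110>, sqrt(4 - 2*sqrt(2))*exp(I*pi/4)/4 on |1010>, sqrt(4 - 2*sqrt(2))*exp(I*pi/4)/4 on |1110>, and 0 on every other basis state. Key observation: the block from step 3 through step 10 cancels to the identity and can be dropped.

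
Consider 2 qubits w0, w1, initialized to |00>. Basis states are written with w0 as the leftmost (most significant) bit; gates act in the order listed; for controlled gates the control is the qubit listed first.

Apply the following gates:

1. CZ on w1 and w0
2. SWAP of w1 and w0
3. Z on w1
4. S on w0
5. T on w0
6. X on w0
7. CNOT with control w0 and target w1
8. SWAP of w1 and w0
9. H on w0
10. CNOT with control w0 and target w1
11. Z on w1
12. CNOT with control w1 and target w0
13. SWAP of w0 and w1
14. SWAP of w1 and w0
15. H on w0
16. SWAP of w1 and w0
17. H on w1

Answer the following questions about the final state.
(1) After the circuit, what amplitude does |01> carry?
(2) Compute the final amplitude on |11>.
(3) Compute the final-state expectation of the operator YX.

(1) The final state's coefficient on |01> equals -sqrt(2)/2.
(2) The final state's coefficient on |11> equals -sqrt(2)/2.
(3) The expectation value of YX is 0.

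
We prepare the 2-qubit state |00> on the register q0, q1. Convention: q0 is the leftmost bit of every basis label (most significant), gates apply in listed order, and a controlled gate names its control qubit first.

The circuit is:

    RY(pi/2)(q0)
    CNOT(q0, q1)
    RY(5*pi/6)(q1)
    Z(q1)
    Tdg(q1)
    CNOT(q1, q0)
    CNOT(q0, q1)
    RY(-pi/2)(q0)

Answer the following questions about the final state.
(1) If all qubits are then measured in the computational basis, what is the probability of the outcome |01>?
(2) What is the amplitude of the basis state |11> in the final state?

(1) The probability of measuring |01> is sqrt(2)/16 + 1/4.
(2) The final state's coefficient on |11> equals -sqrt(6)/8 - sqrt(2)/8 - sqrt(6)*exp(3*I*pi/4)/8 + sqrt(2)*exp(3*I*pi/4)/8.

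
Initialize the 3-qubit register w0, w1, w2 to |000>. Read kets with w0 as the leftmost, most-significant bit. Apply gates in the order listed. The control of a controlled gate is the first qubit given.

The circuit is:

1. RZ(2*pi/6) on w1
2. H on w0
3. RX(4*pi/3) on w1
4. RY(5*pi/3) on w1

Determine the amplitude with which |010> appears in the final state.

|010> carries amplitude sqrt(2)*(1 - 3*I)*exp(5*I*pi/6)/8 in the final state.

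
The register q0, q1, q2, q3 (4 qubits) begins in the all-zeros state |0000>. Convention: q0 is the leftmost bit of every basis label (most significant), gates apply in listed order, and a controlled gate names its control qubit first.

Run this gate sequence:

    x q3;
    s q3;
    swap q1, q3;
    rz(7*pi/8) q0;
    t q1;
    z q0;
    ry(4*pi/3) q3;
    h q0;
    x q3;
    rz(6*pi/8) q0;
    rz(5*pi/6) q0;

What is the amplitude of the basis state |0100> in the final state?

The final state's coefficient on |0100> equals -sqrt(6)*exp(25*I*pi/48)/4.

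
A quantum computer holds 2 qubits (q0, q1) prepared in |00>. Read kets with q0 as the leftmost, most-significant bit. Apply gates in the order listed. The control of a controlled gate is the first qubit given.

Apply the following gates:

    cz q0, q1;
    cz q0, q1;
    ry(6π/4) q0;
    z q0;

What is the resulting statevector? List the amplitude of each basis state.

The final amplitudes are -sqrt(2)/2 on |00>, 0 on |01>, -sqrt(2)/2 on |10>, 0 on |11>. Key observation: steps 1-2 multiply out to the identity, so the circuit reduces to the remaining gates.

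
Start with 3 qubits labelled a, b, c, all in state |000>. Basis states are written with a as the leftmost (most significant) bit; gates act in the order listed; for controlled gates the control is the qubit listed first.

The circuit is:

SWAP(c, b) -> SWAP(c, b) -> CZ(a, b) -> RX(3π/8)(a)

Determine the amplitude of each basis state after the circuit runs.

The final amplitudes are cos(3*pi/16) on |000>, -I*sin(3*pi/16) on |100>, and 0 on every other basis state. Key observation: the block from step 1 through step 2 cancels to the identity and can be dropped.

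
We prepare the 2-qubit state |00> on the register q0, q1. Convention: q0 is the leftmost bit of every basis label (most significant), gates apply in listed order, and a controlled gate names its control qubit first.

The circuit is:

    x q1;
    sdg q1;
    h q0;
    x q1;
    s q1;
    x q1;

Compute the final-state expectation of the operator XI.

The expectation value of XI is 1.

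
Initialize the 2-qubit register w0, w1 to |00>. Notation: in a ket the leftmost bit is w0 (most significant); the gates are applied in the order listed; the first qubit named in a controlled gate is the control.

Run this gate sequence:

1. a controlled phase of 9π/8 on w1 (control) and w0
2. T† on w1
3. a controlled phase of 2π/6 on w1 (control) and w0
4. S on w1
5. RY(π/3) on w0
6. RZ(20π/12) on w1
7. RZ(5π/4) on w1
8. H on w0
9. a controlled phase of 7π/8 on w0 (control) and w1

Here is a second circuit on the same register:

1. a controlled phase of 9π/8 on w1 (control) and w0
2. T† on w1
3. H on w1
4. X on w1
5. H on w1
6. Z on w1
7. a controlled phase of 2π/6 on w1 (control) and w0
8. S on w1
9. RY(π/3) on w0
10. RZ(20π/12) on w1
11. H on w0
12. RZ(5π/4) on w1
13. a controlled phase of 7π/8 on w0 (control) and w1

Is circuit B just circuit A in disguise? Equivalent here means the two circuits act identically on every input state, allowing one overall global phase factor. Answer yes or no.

Yes, they are equivalent — the unitaries differ by at most a global phase.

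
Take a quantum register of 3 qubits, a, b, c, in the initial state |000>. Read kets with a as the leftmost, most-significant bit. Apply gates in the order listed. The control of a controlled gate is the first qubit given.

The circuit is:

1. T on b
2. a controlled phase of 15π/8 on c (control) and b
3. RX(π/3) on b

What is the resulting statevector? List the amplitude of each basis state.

After the circuit, the state carries amplitude sqrt(3)/2 on |000>, -I/2 on |010>, and 0 on every other basis state.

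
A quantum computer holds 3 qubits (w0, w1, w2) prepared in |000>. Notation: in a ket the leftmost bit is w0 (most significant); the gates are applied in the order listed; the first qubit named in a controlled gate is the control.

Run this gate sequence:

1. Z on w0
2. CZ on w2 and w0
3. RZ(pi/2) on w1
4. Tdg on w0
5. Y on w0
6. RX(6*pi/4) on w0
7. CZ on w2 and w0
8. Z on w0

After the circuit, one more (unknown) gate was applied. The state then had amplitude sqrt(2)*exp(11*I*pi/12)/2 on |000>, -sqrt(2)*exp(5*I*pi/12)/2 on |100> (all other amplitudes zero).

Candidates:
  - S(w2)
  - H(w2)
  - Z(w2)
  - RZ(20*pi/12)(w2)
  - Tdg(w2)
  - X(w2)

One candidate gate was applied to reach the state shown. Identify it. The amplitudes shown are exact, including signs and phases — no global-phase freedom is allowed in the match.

The applied gate was RZ(20*pi/12)(w2).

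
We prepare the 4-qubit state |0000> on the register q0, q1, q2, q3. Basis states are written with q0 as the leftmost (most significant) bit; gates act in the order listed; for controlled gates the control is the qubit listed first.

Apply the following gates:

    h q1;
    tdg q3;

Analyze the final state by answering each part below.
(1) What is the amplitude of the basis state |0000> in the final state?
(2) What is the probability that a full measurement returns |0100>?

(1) The amplitude on |0000> is sqrt(2)/2.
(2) The probability of measuring |0100> is 1/2.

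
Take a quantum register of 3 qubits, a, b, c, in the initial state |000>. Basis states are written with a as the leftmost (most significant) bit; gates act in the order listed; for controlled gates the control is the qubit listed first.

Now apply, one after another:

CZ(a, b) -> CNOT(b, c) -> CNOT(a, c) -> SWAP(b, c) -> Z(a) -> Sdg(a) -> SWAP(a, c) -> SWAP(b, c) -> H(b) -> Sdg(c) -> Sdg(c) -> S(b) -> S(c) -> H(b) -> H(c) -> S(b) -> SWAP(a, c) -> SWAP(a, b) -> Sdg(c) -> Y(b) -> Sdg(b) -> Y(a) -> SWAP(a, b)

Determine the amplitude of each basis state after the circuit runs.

The resulting statevector has amplitude sqrt(2)*(-1 - I)/4 on |000>, 0 on |001>, sqrt(2)*(1 + I)/4 on |010>, 0 on |011>, sqrt(2)*(1 - I)/4 on |100>, 0 on |101>, sqrt(2)*(-1 + I)/4 on |110>, 0 on |111>.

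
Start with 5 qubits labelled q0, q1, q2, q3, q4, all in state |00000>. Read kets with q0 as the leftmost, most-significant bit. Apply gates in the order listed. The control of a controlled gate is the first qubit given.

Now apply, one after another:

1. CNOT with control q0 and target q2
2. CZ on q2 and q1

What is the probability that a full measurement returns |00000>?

The probability of measuring |00000> is 1.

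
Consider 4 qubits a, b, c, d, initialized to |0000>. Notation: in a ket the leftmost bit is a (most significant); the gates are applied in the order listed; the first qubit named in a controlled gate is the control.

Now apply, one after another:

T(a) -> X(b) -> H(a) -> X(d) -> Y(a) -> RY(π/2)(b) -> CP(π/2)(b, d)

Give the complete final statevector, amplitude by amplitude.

After the circuit, the state carries amplitude I/2 on |0001>, 1/2 on |0101>, -I/2 on |1001>, -1/2 on |1101>, and 0 on every other basis state.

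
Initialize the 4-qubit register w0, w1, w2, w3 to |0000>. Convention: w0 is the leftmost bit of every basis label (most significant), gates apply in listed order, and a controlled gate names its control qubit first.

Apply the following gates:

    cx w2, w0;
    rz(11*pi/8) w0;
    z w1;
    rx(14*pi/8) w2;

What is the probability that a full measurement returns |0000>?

A full measurement returns |0000> with probability sqrt(2)/4 + 1/2.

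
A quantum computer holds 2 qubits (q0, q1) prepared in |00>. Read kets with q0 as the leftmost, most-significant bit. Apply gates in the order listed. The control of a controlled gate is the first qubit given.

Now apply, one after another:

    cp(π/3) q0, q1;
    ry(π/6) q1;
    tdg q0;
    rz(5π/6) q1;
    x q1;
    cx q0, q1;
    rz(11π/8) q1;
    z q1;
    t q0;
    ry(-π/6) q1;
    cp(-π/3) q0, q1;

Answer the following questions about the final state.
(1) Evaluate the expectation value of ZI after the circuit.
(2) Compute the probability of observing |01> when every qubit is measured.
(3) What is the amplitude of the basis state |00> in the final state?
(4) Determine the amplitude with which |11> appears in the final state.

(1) The observable ZI averages to 1.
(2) Outcome |01> occurs with probability -sqrt(sqrt(2) + 2)/32 + sqrt(6 - 3*sqrt(2))/32 + 7/8.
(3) The final state's coefficient on |00> equals (-1 + exp(13*I*pi/24))*exp(35*I*pi/48)/4.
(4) The final state's coefficient on |11> equals 0.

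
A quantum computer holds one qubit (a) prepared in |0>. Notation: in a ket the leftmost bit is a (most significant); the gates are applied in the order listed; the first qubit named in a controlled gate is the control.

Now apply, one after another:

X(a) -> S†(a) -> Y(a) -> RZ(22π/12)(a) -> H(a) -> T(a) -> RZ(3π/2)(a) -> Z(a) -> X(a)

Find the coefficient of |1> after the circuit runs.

The amplitude on |1> is -sqrt(2)*exp(I*pi/3)/2.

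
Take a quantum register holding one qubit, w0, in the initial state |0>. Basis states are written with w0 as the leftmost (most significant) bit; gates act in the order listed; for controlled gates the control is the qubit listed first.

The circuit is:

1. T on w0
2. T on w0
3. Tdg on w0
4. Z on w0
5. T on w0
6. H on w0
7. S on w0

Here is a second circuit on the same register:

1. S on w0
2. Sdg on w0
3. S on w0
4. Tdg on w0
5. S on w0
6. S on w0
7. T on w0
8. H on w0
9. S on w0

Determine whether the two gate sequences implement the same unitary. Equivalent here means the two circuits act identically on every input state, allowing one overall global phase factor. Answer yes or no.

Yes: on every input state the two circuits agree up to one overall phase factor.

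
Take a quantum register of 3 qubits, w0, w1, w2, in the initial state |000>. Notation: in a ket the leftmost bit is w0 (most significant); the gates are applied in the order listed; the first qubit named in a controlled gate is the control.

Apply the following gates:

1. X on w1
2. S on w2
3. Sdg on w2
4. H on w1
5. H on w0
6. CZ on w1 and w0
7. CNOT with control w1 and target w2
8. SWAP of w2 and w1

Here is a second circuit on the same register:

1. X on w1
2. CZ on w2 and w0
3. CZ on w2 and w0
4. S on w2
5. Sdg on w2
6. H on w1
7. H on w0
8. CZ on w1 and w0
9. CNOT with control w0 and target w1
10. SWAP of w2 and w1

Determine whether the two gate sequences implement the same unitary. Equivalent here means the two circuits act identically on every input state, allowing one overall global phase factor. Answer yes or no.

No, they are not equivalent — no single phase factor reconciles the two unitaries.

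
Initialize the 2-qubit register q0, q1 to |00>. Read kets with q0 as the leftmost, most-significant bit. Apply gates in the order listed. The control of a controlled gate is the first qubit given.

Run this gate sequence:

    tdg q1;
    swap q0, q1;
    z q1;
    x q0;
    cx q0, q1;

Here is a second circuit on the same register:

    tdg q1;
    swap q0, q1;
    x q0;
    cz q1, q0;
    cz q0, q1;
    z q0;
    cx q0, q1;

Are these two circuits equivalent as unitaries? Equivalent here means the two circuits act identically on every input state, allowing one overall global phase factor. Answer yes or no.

No: there is an input state on which the two circuits produce genuinely different outputs (not merely differing by a phase).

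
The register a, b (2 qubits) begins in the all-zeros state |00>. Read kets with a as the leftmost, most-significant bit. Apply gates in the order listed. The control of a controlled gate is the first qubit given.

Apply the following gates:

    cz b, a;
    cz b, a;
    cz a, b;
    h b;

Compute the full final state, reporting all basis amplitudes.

The resulting statevector has amplitude sqrt(2)/2 on |00>, sqrt(2)/2 on |01>, 0 on |10>, 0 on |11>. Key observation: the block from step 1 through step 2 cancels to the identity and can be dropped.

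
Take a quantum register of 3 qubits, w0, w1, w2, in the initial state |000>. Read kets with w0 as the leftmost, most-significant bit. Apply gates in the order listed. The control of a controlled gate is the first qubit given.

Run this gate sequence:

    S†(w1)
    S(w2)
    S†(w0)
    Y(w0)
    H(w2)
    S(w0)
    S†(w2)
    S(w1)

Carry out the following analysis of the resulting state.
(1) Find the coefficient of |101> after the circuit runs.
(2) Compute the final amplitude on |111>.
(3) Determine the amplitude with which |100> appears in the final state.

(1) |101> carries amplitude sqrt(2)*I/2 in the final state.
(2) |111> carries amplitude 0 in the final state.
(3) The final state's coefficient on |100> equals -sqrt(2)/2.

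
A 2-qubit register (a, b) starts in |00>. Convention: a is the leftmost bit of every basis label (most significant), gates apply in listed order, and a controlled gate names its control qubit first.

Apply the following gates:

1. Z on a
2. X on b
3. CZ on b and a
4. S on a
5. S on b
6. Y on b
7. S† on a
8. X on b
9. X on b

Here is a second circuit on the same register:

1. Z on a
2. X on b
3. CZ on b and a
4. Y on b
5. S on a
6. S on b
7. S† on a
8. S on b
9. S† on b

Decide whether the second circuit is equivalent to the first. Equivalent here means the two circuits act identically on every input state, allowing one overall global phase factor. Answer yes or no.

No — the two circuits implement different unitaries, even allowing a global phase.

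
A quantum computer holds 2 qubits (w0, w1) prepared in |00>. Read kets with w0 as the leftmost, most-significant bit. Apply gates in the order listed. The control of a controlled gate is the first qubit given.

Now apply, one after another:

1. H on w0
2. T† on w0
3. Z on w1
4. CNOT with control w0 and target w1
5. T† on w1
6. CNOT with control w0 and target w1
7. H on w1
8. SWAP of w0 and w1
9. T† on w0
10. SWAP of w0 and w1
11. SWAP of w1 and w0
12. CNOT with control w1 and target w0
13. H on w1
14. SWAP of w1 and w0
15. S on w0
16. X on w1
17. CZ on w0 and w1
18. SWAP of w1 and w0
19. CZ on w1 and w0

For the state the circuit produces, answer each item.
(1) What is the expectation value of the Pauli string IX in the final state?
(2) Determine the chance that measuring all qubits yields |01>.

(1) In the final state, IX has expectation -sqrt(2)/2.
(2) Outcome |01> occurs with probability 1/4 - sqrt(2)/8.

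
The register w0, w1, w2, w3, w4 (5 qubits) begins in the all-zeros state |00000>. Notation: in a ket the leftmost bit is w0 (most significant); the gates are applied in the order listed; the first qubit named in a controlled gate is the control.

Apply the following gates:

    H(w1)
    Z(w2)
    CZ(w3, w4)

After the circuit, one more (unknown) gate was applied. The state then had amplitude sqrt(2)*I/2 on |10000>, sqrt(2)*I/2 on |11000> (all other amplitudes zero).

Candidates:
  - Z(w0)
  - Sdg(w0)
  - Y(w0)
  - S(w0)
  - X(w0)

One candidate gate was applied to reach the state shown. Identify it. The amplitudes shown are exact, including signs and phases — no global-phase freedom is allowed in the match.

The applied gate was Y(w0).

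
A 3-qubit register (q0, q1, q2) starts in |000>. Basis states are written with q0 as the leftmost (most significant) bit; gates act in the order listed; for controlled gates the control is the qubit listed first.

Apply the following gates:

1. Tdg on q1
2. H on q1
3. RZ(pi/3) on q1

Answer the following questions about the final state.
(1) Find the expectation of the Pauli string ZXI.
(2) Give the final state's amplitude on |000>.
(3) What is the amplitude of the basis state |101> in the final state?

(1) In the final state, ZXI has expectation 1/2.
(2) The final state's coefficient on |000> equals -sqrt(2)*exp(5*I*pi/6)/2.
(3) |101> carries amplitude 0 in the final state.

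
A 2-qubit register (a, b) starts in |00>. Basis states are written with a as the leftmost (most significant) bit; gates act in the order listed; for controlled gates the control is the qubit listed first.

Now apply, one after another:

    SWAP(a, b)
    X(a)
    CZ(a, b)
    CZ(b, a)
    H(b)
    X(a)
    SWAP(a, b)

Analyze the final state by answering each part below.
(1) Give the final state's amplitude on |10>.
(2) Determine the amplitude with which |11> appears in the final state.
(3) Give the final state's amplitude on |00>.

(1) The amplitude on |10> is sqrt(2)/2.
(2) The final state's coefficient on |11> equals 0.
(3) The final state's coefficient on |00> equals sqrt(2)/2.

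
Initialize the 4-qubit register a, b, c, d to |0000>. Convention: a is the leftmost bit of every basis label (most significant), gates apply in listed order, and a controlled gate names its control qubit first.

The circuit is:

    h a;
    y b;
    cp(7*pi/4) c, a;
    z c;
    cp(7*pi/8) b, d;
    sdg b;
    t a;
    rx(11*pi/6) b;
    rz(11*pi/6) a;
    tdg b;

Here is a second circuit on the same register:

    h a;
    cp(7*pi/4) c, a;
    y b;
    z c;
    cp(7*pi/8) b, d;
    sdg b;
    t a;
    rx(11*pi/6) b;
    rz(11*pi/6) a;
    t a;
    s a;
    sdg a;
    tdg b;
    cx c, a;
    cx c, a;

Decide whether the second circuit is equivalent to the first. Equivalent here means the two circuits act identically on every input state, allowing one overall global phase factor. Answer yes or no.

No, they are not equivalent — no single phase factor reconciles the two unitaries.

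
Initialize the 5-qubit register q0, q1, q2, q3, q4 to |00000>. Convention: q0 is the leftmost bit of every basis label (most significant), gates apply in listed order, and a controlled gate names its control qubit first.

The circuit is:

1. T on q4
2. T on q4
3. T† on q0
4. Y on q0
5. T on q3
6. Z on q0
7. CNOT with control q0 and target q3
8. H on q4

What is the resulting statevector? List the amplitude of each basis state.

After the circuit, the state carries amplitude -sqrt(2)*I/2 on |10010>, -sqrt(2)*I/2 on |10011>, and 0 on every other basis state.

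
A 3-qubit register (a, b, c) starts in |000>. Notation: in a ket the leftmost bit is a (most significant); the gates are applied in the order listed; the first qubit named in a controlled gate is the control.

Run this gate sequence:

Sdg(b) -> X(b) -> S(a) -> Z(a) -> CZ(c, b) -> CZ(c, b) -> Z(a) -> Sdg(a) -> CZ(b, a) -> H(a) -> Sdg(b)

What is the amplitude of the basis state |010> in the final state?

The final state's coefficient on |010> equals -sqrt(2)*I/2. Key observation: steps 3-8 multiply out to the identity, so the circuit reduces to the remaining gates.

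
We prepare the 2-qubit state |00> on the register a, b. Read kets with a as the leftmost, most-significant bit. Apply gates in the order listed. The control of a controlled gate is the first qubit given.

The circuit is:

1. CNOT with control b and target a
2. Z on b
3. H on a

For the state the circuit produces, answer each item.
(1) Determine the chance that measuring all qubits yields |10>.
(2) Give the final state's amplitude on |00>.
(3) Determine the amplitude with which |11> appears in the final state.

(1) Outcome |10> occurs with probability 1/2.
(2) The final state's coefficient on |00> equals sqrt(2)/2.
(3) The amplitude on |11> is 0.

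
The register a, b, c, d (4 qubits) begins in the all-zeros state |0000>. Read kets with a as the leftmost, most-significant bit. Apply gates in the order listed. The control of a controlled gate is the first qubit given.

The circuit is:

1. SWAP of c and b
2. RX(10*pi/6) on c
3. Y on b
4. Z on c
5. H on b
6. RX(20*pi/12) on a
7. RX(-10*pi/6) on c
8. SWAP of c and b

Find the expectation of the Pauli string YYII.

The expectation value of YYII is -3/4.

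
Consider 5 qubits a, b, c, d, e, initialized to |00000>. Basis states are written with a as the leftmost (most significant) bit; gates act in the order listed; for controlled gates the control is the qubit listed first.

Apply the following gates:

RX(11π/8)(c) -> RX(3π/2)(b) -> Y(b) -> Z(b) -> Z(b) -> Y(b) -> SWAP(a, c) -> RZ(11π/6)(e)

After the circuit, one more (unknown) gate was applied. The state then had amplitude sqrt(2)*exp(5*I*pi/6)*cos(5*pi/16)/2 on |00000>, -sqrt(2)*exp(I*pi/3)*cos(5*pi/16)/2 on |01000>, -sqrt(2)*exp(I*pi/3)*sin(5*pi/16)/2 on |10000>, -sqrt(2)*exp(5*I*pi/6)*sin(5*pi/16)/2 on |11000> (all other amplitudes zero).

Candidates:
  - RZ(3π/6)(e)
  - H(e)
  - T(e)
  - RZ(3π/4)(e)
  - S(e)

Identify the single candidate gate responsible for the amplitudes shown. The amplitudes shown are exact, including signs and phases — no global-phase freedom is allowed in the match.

The unique candidate consistent with the amplitudes is RZ(3π/6)(e).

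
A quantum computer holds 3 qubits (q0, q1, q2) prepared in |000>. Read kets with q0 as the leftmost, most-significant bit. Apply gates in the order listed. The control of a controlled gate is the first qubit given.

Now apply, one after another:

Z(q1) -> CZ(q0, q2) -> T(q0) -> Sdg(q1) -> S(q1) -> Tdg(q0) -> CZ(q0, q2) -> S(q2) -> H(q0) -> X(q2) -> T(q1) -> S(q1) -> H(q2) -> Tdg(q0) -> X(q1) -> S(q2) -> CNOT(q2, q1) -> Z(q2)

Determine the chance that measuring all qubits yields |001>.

The probability of measuring |001> is 1/4. Key observation: gates 2-7 undo each other exactly, leaving only the rest of the circuit to track.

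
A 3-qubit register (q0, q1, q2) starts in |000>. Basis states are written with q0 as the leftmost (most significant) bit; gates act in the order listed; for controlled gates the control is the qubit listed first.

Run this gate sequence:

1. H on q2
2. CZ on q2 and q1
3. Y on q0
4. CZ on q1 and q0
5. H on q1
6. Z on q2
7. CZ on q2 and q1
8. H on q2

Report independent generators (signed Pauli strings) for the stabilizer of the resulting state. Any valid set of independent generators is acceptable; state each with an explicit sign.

The final state is stabilized by the group generated by +IXX, -ZII, -IZZ; other independent generating sets are equally valid.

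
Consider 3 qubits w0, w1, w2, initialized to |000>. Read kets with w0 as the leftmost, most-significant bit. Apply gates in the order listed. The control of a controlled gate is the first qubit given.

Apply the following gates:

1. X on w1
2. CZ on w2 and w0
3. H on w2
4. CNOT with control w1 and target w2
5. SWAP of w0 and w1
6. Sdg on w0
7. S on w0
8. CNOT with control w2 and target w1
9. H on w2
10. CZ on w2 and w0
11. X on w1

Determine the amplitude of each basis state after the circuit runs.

The final amplitudes are 0 on |000>, 0 on |001>, 0 on |010>, 0 on |011>, 1/2 on |100>, 1/2 on |101>, 1/2 on |110>, -1/2 on |111>.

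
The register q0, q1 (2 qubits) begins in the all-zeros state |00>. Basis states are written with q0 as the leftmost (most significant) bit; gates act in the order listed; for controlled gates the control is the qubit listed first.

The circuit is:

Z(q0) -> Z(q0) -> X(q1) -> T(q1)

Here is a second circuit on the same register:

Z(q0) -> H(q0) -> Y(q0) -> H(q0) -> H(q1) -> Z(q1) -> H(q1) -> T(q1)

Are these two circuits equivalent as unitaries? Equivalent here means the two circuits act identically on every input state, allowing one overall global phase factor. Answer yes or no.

No: there is an input state on which the two circuits produce genuinely different outputs (not merely differing by a phase).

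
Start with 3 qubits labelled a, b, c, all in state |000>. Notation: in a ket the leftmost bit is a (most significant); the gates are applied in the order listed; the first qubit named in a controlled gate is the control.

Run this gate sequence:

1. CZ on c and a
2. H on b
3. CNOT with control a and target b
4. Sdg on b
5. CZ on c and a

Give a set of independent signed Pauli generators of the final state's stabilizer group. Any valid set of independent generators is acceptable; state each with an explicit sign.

One valid set of independent stabilizer generators is -IYI, +ZII, +IIZ (any independent generating set of the same group is equally correct).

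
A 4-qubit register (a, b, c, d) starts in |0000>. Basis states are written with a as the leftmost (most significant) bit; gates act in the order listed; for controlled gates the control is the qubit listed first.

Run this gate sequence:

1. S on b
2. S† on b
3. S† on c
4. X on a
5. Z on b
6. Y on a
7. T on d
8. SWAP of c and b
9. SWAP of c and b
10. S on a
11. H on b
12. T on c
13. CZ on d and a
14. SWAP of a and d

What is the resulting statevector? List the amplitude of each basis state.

After the circuit, the state carries amplitude -sqrt(2)*I/2 on |0000>, -sqrt(2)*I/2 on |0100>, and 0 on every other basis state.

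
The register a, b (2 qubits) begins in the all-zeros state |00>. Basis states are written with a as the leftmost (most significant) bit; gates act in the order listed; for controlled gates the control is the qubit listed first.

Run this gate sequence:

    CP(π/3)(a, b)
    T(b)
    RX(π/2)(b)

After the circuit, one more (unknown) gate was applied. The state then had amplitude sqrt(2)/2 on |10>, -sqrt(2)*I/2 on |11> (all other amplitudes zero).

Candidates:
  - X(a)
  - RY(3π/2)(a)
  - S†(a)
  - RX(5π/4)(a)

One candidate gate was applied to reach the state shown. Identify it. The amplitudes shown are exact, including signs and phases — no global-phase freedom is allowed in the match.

The unique candidate consistent with the amplitudes is X(a).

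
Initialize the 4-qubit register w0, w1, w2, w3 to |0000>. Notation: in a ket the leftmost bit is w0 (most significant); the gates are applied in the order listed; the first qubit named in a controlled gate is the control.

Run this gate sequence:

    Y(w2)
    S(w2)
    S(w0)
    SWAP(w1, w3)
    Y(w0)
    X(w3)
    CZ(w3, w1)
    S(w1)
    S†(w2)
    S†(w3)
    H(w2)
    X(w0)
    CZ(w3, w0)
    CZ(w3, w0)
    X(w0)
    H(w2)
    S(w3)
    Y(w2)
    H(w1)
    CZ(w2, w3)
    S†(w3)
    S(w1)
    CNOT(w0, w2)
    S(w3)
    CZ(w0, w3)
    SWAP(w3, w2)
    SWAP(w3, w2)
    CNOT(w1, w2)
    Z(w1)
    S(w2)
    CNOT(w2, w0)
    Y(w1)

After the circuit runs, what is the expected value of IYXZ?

The expectation value of IYXZ is 0.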